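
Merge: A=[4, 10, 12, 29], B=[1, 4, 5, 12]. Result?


Compare heads, take smaller each step.
Merged: [1, 4, 4, 5, 10, 12, 12, 29]


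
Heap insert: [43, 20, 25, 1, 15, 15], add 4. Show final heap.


Append 4: [43, 20, 25, 1, 15, 15, 4]
Bubble up: no swaps needed
Result: [43, 20, 25, 1, 15, 15, 4]


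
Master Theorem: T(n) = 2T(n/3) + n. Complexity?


a=2, b=3, c=1. log_3(2)=0.631 < c=1. Case 3: O(n^c) = O(n)
Complexity: O(n)


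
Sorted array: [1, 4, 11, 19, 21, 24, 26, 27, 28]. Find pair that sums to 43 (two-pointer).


Two pointers: lo=0, hi=8
Found pair: (19, 24) summing to 43


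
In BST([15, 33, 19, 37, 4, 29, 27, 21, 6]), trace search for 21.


BST root = 15
Search for 21: compare at each node
Path: [15, 33, 19, 29, 27, 21]


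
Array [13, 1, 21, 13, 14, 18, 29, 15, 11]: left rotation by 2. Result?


Left rotate by 2: [21, 13, 14, 18, 29, 15, 11, 13, 1]


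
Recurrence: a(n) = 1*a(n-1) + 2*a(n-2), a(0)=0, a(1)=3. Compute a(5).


Build bottom-up:
...a(3)=9, a(4)=15, a(5)=1*15+2*9=33


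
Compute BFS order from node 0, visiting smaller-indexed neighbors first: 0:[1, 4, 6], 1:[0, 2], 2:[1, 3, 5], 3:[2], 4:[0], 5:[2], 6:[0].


BFS queue: start with [0]
Visit order: [0, 1, 4, 6, 2, 3, 5]


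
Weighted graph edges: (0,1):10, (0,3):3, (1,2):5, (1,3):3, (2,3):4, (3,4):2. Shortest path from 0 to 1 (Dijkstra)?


Dijkstra from 0:
Distances: {0: 0, 1: 6, 2: 7, 3: 3, 4: 5}
Shortest distance to 1 = 6, path = [0, 3, 1]


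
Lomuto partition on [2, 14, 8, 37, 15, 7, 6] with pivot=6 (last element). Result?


Elements <= 6 go left of pivot.
Result: [2, 6, 8, 37, 15, 7, 14], pivot at index 1


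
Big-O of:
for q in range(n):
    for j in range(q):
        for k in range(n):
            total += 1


Per nesting level: O(n) * O(n) [triangular over q] * O(n) = O(n^3)
Complexity: O(n^3)


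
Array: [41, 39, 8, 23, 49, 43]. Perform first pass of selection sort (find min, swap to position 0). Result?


After one pass: [8, 39, 41, 23, 49, 43]


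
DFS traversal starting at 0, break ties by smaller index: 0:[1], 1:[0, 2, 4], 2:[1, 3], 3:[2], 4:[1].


DFS stack-based: start with [0]
Visit order: [0, 1, 2, 3, 4]


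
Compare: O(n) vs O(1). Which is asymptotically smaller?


constant grows slower than linear
O(1) is asymptotically smaller; O(n) grows faster


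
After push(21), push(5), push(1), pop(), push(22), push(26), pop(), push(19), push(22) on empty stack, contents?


push(21) -> [21]
push(5) -> [21, 5]
push(1) -> [21, 5, 1]
pop() returns 1 -> [21, 5]
push(22) -> [21, 5, 22]
push(26) -> [21, 5, 22, 26]
pop() returns 26 -> [21, 5, 22]
push(19) -> [21, 5, 22, 19]
push(22) -> [21, 5, 22, 19, 22]
Final stack (bottom to top): [21, 5, 22, 19, 22]


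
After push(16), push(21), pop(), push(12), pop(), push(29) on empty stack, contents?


push(16) -> [16]
push(21) -> [16, 21]
pop() returns 21 -> [16]
push(12) -> [16, 12]
pop() returns 12 -> [16]
push(29) -> [16, 29]
Final stack (bottom to top): [16, 29]


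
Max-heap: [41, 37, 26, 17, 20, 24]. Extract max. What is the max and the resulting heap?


Max = 41
Replace root with last, heapify down
Resulting heap: [37, 24, 26, 17, 20]


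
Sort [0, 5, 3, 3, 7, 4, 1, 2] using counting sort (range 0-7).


Count array: [1, 1, 1, 2, 1, 1, 0, 1]
Reconstruct: [0, 1, 2, 3, 3, 4, 5, 7]


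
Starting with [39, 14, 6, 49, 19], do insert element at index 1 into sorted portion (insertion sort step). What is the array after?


After one pass: [14, 39, 6, 49, 19]


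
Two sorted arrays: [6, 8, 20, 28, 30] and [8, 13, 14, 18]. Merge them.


Compare heads, take smaller each step.
Merged: [6, 8, 8, 13, 14, 18, 20, 28, 30]


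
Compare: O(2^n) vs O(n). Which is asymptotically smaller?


linear grows slower than exponential
O(n) is asymptotically smaller; O(2^n) grows faster


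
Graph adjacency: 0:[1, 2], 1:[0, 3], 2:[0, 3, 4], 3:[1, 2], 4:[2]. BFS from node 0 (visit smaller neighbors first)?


BFS queue: start with [0]
Visit order: [0, 1, 2, 3, 4]


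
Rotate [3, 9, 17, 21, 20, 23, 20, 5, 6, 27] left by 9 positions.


Left rotate by 9: [27, 3, 9, 17, 21, 20, 23, 20, 5, 6]


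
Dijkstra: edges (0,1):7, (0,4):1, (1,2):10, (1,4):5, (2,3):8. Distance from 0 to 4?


Dijkstra from 0:
Distances: {0: 0, 1: 6, 2: 16, 3: 24, 4: 1}
Shortest distance to 4 = 1, path = [0, 4]


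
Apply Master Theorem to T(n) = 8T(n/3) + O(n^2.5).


a=8, b=3, c=2.5. log_3(8)=1.893 < c=2.5. Case 3: O(n^c) = O(n^2.500)
Complexity: O(n^2.500)


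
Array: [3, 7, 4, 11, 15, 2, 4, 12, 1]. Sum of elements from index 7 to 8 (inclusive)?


Prefix sums: [0, 3, 10, 14, 25, 40, 42, 46, 58, 59]
Sum[7..8] = prefix[9] - prefix[7] = 59 - 46 = 13


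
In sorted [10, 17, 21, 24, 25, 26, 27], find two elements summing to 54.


Two pointers: lo=0, hi=6
No pair sums to 54


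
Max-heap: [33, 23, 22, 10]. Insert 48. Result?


Append 48: [33, 23, 22, 10, 48]
Bubble up: swap idx 4(48) with idx 1(23); swap idx 1(48) with idx 0(33)
Result: [48, 33, 22, 10, 23]


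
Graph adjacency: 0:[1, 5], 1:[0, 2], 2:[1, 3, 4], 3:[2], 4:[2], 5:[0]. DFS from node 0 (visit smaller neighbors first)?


DFS stack-based: start with [0]
Visit order: [0, 1, 2, 3, 4, 5]


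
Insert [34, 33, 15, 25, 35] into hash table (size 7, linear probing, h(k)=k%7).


Insertions: 34->slot 6; 33->slot 5; 15->slot 1; 25->slot 4; 35->slot 0
Table: [35, 15, None, None, 25, 33, 34]


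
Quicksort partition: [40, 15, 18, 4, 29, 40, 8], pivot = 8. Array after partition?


Elements <= 8 go left of pivot.
Result: [4, 8, 18, 40, 29, 40, 15], pivot at index 1


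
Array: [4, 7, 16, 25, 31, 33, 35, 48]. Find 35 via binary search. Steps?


Search for 35:
[0,7] mid=3 arr[3]=25
[4,7] mid=5 arr[5]=33
[6,7] mid=6 arr[6]=35
Total: 3 comparisons


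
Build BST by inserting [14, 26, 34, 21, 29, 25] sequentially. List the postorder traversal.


Root = 14; build tree by BST insertion.
Postorder traversal: [25, 21, 29, 34, 26, 14]


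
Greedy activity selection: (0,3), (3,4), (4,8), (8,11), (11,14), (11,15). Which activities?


Greedy: pick earliest-ending, then skip overlaps.
Selected (5 activities): [(0, 3), (3, 4), (4, 8), (8, 11), (11, 14)]


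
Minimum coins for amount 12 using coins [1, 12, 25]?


dp[0]=0; dp[i]=1+min(dp[i-c] for c in coins)
...dp[7]=7, dp[8]=8, dp[9]=9, dp[10]=10, dp[11]=11, dp[12]=1
Minimum coins for 12 = 1


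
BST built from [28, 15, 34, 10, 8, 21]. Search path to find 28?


BST root = 28
Search for 28: compare at each node
Path: [28]


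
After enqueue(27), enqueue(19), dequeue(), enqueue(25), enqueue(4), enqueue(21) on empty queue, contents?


enqueue(27) -> [27]
enqueue(19) -> [27, 19]
dequeue() returns 27 -> [19]
enqueue(25) -> [19, 25]
enqueue(4) -> [19, 25, 4]
enqueue(21) -> [19, 25, 4, 21]
Final queue (front to back): [19, 25, 4, 21]


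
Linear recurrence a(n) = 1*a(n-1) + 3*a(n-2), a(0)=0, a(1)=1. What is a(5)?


Build bottom-up:
...a(3)=4, a(4)=7, a(5)=1*7+3*4=19


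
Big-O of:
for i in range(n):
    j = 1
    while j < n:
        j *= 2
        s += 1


Per nesting level: O(n) * O(log n) = O(n log n)
Complexity: O(n log n)


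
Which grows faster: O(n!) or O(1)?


constant grows slower than factorial
O(1) is asymptotically smaller; O(n!) grows faster


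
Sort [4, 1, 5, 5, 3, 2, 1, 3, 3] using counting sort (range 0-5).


Count array: [0, 2, 1, 3, 1, 2]
Reconstruct: [1, 1, 2, 3, 3, 3, 4, 5, 5]


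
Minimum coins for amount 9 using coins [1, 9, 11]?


dp[0]=0; dp[i]=1+min(dp[i-c] for c in coins)
...dp[4]=4, dp[5]=5, dp[6]=6, dp[7]=7, dp[8]=8, dp[9]=1
Minimum coins for 9 = 1


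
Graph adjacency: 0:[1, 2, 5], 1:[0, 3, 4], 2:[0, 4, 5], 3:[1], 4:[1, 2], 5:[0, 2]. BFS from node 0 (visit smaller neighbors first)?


BFS queue: start with [0]
Visit order: [0, 1, 2, 5, 3, 4]


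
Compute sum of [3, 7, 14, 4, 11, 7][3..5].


Prefix sums: [0, 3, 10, 24, 28, 39, 46]
Sum[3..5] = prefix[6] - prefix[3] = 46 - 24 = 22


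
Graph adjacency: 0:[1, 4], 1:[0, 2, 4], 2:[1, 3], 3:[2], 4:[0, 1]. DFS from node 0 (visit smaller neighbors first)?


DFS stack-based: start with [0]
Visit order: [0, 1, 2, 3, 4]


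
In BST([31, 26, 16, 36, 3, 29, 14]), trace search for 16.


BST root = 31
Search for 16: compare at each node
Path: [31, 26, 16]


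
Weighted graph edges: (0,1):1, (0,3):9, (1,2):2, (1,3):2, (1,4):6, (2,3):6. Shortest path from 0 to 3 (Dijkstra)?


Dijkstra from 0:
Distances: {0: 0, 1: 1, 2: 3, 3: 3, 4: 7}
Shortest distance to 3 = 3, path = [0, 1, 3]


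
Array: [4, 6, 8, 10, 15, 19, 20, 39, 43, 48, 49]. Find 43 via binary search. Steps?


Search for 43:
[0,10] mid=5 arr[5]=19
[6,10] mid=8 arr[8]=43
Total: 2 comparisons


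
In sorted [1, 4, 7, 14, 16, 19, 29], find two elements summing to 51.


Two pointers: lo=0, hi=6
No pair sums to 51


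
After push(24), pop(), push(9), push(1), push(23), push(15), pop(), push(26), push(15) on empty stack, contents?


push(24) -> [24]
pop() returns 24 -> []
push(9) -> [9]
push(1) -> [9, 1]
push(23) -> [9, 1, 23]
push(15) -> [9, 1, 23, 15]
pop() returns 15 -> [9, 1, 23]
push(26) -> [9, 1, 23, 26]
push(15) -> [9, 1, 23, 26, 15]
Final stack (bottom to top): [9, 1, 23, 26, 15]


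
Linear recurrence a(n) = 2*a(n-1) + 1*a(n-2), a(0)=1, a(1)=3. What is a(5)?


Build bottom-up:
...a(3)=17, a(4)=41, a(5)=2*41+1*17=99


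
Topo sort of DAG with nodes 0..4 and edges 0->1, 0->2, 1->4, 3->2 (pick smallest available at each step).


Kahn's algorithm, process smallest node first
Order: [0, 1, 3, 2, 4]


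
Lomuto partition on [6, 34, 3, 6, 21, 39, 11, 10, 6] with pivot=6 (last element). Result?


Elements <= 6 go left of pivot.
Result: [6, 3, 6, 6, 21, 39, 11, 10, 34], pivot at index 3


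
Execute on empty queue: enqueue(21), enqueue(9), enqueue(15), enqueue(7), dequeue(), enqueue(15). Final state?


enqueue(21) -> [21]
enqueue(9) -> [21, 9]
enqueue(15) -> [21, 9, 15]
enqueue(7) -> [21, 9, 15, 7]
dequeue() returns 21 -> [9, 15, 7]
enqueue(15) -> [9, 15, 7, 15]
Final queue (front to back): [9, 15, 7, 15]


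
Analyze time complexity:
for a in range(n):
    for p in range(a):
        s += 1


Per nesting level: O(n) * O(n) [triangular over a] = O(n^2)
Complexity: O(n^2)


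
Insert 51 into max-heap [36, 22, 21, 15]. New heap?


Append 51: [36, 22, 21, 15, 51]
Bubble up: swap idx 4(51) with idx 1(22); swap idx 1(51) with idx 0(36)
Result: [51, 36, 21, 15, 22]


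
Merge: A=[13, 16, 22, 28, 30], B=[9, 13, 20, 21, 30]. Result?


Compare heads, take smaller each step.
Merged: [9, 13, 13, 16, 20, 21, 22, 28, 30, 30]


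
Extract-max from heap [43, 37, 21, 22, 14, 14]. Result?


Max = 43
Replace root with last, heapify down
Resulting heap: [37, 22, 21, 14, 14]


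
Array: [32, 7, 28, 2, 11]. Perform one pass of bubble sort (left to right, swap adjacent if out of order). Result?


After one pass: [7, 28, 2, 11, 32]


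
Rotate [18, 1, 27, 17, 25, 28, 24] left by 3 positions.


Left rotate by 3: [17, 25, 28, 24, 18, 1, 27]


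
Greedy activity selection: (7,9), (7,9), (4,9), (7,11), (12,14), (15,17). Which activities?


Greedy: pick earliest-ending, then skip overlaps.
Selected (3 activities): [(7, 9), (12, 14), (15, 17)]


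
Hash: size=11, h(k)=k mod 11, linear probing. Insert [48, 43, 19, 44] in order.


Insertions: 48->slot 4; 43->slot 10; 19->slot 8; 44->slot 0
Table: [44, None, None, None, 48, None, None, None, 19, None, 43]


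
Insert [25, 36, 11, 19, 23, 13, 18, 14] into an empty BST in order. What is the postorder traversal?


Root = 25; build tree by BST insertion.
Postorder traversal: [14, 18, 13, 23, 19, 11, 36, 25]


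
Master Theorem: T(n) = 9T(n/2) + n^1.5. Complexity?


a=9, b=2, c=1.5. log_2(9)=3.170 > c=1.5. Case 1: O(n^log_b(a)) = O(n^3.170)
Complexity: O(n^3.170)


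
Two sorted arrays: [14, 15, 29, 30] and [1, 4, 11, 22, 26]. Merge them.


Compare heads, take smaller each step.
Merged: [1, 4, 11, 14, 15, 22, 26, 29, 30]


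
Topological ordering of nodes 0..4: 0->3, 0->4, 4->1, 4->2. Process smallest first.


Kahn's algorithm, process smallest node first
Order: [0, 3, 4, 1, 2]


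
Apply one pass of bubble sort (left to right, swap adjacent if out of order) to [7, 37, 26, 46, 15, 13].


After one pass: [7, 26, 37, 15, 13, 46]


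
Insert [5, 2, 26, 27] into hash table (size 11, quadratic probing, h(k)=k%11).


Insertions: 5->slot 5; 2->slot 2; 26->slot 4; 27->slot 6
Table: [None, None, 2, None, 26, 5, 27, None, None, None, None]


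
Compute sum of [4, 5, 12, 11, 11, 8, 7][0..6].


Prefix sums: [0, 4, 9, 21, 32, 43, 51, 58]
Sum[0..6] = prefix[7] - prefix[0] = 58 - 0 = 58


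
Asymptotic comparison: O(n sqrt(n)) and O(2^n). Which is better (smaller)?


n^1.5 grows slower than exponential
O(n sqrt(n)) is asymptotically smaller; O(2^n) grows faster


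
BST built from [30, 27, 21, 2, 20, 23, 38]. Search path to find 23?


BST root = 30
Search for 23: compare at each node
Path: [30, 27, 21, 23]


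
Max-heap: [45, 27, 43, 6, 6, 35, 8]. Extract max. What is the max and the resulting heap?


Max = 45
Replace root with last, heapify down
Resulting heap: [43, 27, 35, 6, 6, 8]


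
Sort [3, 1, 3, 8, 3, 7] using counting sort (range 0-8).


Count array: [0, 1, 0, 3, 0, 0, 0, 1, 1]
Reconstruct: [1, 3, 3, 3, 7, 8]


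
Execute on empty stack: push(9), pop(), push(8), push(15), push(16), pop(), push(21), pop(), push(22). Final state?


push(9) -> [9]
pop() returns 9 -> []
push(8) -> [8]
push(15) -> [8, 15]
push(16) -> [8, 15, 16]
pop() returns 16 -> [8, 15]
push(21) -> [8, 15, 21]
pop() returns 21 -> [8, 15]
push(22) -> [8, 15, 22]
Final stack (bottom to top): [8, 15, 22]


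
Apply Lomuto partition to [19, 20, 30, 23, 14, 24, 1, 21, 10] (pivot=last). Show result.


Elements <= 10 go left of pivot.
Result: [1, 10, 30, 23, 14, 24, 19, 21, 20], pivot at index 1


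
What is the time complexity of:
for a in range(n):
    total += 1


Per nesting level: O(n) = O(n)
Complexity: O(n)


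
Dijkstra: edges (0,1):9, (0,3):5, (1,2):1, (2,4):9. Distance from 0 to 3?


Dijkstra from 0:
Distances: {0: 0, 1: 9, 2: 10, 3: 5, 4: 19}
Shortest distance to 3 = 5, path = [0, 3]


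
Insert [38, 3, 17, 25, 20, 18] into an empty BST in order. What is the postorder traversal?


Root = 38; build tree by BST insertion.
Postorder traversal: [18, 20, 25, 17, 3, 38]


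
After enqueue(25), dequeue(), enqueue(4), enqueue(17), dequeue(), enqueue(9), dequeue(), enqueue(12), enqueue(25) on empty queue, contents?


enqueue(25) -> [25]
dequeue() returns 25 -> []
enqueue(4) -> [4]
enqueue(17) -> [4, 17]
dequeue() returns 4 -> [17]
enqueue(9) -> [17, 9]
dequeue() returns 17 -> [9]
enqueue(12) -> [9, 12]
enqueue(25) -> [9, 12, 25]
Final queue (front to back): [9, 12, 25]


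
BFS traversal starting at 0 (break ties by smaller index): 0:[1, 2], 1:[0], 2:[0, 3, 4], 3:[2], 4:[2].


BFS queue: start with [0]
Visit order: [0, 1, 2, 3, 4]


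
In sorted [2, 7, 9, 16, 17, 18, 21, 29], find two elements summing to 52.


Two pointers: lo=0, hi=7
No pair sums to 52


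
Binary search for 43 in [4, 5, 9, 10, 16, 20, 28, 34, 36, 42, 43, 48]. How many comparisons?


Search for 43:
[0,11] mid=5 arr[5]=20
[6,11] mid=8 arr[8]=36
[9,11] mid=10 arr[10]=43
Total: 3 comparisons


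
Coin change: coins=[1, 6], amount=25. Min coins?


dp[0]=0; dp[i]=1+min(dp[i-c] for c in coins)
...dp[20]=5, dp[21]=6, dp[22]=7, dp[23]=8, dp[24]=4, dp[25]=5
Minimum coins for 25 = 5


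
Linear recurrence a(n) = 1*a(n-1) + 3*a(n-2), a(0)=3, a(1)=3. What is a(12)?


Build bottom-up:
...a(10)=8049, a(11)=18480, a(12)=1*18480+3*8049=42627


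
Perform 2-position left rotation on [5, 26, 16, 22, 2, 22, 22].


Left rotate by 2: [16, 22, 2, 22, 22, 5, 26]


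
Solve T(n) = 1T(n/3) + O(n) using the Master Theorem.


a=1, b=3, c=1. log_3(1)=0 < c=1. Case 3: O(n^c) = O(n)
Complexity: O(n)


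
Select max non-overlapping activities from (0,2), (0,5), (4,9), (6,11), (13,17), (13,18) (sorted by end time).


Greedy: pick earliest-ending, then skip overlaps.
Selected (3 activities): [(0, 2), (4, 9), (13, 17)]


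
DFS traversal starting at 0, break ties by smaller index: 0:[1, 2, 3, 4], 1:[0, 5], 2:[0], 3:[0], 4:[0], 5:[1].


DFS stack-based: start with [0]
Visit order: [0, 1, 5, 2, 3, 4]


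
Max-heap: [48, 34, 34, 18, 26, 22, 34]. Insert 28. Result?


Append 28: [48, 34, 34, 18, 26, 22, 34, 28]
Bubble up: swap idx 7(28) with idx 3(18)
Result: [48, 34, 34, 28, 26, 22, 34, 18]


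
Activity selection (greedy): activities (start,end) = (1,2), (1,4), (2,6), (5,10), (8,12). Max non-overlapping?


Greedy: pick earliest-ending, then skip overlaps.
Selected (3 activities): [(1, 2), (2, 6), (8, 12)]


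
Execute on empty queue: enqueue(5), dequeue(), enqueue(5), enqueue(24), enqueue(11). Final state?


enqueue(5) -> [5]
dequeue() returns 5 -> []
enqueue(5) -> [5]
enqueue(24) -> [5, 24]
enqueue(11) -> [5, 24, 11]
Final queue (front to back): [5, 24, 11]


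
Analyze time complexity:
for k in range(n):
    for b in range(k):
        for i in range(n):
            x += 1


Per nesting level: O(n) * O(n) [triangular over k] * O(n) = O(n^3)
Complexity: O(n^3)


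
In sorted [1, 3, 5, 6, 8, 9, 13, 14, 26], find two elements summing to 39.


Two pointers: lo=0, hi=8
Found pair: (13, 26) summing to 39


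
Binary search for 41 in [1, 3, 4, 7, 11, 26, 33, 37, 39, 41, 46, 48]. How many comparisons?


Search for 41:
[0,11] mid=5 arr[5]=26
[6,11] mid=8 arr[8]=39
[9,11] mid=10 arr[10]=46
[9,9] mid=9 arr[9]=41
Total: 4 comparisons


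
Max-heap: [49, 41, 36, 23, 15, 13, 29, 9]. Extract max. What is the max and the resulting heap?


Max = 49
Replace root with last, heapify down
Resulting heap: [41, 23, 36, 9, 15, 13, 29]


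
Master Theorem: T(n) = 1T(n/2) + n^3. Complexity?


a=1, b=2, c=3. log_2(1)=0 < c=3. Case 3: O(n^c) = O(n^3)
Complexity: O(n^3)


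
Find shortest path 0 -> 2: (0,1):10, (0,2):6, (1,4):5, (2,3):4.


Dijkstra from 0:
Distances: {0: 0, 1: 10, 2: 6, 3: 10, 4: 15}
Shortest distance to 2 = 6, path = [0, 2]


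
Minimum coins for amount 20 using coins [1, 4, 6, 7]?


dp[0]=0; dp[i]=1+min(dp[i-c] for c in coins)
...dp[15]=3, dp[16]=3, dp[17]=3, dp[18]=3, dp[19]=3, dp[20]=3
Minimum coins for 20 = 3


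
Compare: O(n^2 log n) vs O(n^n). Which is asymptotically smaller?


n^2 log n grows slower than n^n
O(n^2 log n) is asymptotically smaller; O(n^n) grows faster


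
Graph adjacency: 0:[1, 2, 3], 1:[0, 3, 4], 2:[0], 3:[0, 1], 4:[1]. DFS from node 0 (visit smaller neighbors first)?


DFS stack-based: start with [0]
Visit order: [0, 1, 3, 4, 2]


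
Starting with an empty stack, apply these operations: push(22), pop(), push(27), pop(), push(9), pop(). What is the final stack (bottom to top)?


push(22) -> [22]
pop() returns 22 -> []
push(27) -> [27]
pop() returns 27 -> []
push(9) -> [9]
pop() returns 9 -> []
Final stack (bottom to top): []


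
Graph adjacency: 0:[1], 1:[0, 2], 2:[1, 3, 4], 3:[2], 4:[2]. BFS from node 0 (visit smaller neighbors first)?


BFS queue: start with [0]
Visit order: [0, 1, 2, 3, 4]


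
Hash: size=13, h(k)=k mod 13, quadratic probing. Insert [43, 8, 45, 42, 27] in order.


Insertions: 43->slot 4; 8->slot 8; 45->slot 6; 42->slot 3; 27->slot 1
Table: [None, 27, None, 42, 43, None, 45, None, 8, None, None, None, None]


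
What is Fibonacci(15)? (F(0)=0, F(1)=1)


F(n)=F(n-1)+F(n-2)
...F(13)=233, F(14)=377, F(15)=610


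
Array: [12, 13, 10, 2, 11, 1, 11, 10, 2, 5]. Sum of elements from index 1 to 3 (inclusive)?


Prefix sums: [0, 12, 25, 35, 37, 48, 49, 60, 70, 72, 77]
Sum[1..3] = prefix[4] - prefix[1] = 37 - 12 = 25


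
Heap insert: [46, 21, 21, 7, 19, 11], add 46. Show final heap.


Append 46: [46, 21, 21, 7, 19, 11, 46]
Bubble up: swap idx 6(46) with idx 2(21)
Result: [46, 21, 46, 7, 19, 11, 21]


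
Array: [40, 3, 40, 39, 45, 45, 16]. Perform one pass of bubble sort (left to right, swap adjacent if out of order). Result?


After one pass: [3, 40, 39, 40, 45, 16, 45]


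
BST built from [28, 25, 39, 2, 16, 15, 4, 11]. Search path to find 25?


BST root = 28
Search for 25: compare at each node
Path: [28, 25]


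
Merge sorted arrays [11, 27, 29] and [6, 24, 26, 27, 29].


Compare heads, take smaller each step.
Merged: [6, 11, 24, 26, 27, 27, 29, 29]


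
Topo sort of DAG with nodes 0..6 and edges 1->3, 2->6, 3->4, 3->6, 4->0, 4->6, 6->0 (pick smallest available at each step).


Kahn's algorithm, process smallest node first
Order: [1, 2, 3, 4, 5, 6, 0]


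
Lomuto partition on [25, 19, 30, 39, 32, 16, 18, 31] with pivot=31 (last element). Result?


Elements <= 31 go left of pivot.
Result: [25, 19, 30, 16, 18, 31, 32, 39], pivot at index 5


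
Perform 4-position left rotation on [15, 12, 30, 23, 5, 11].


Left rotate by 4: [5, 11, 15, 12, 30, 23]


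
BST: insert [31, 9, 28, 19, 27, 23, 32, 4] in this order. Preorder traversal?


Root = 31; build tree by BST insertion.
Preorder traversal: [31, 9, 4, 28, 19, 27, 23, 32]


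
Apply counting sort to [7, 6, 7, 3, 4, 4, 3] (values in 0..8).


Count array: [0, 0, 0, 2, 2, 0, 1, 2, 0]
Reconstruct: [3, 3, 4, 4, 6, 7, 7]


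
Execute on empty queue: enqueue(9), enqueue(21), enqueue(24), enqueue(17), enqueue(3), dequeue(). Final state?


enqueue(9) -> [9]
enqueue(21) -> [9, 21]
enqueue(24) -> [9, 21, 24]
enqueue(17) -> [9, 21, 24, 17]
enqueue(3) -> [9, 21, 24, 17, 3]
dequeue() returns 9 -> [21, 24, 17, 3]
Final queue (front to back): [21, 24, 17, 3]


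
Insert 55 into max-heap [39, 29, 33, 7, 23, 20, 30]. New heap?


Append 55: [39, 29, 33, 7, 23, 20, 30, 55]
Bubble up: swap idx 7(55) with idx 3(7); swap idx 3(55) with idx 1(29); swap idx 1(55) with idx 0(39)
Result: [55, 39, 33, 29, 23, 20, 30, 7]


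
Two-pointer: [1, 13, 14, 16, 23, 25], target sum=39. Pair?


Two pointers: lo=0, hi=5
Found pair: (14, 25) summing to 39


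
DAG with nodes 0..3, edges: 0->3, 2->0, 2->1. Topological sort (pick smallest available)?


Kahn's algorithm, process smallest node first
Order: [2, 0, 1, 3]


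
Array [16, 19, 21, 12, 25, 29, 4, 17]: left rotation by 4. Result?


Left rotate by 4: [25, 29, 4, 17, 16, 19, 21, 12]


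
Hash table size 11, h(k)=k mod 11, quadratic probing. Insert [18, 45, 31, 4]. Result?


Insertions: 18->slot 7; 45->slot 1; 31->slot 9; 4->slot 4
Table: [None, 45, None, None, 4, None, None, 18, None, 31, None]


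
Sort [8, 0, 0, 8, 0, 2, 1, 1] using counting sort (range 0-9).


Count array: [3, 2, 1, 0, 0, 0, 0, 0, 2, 0]
Reconstruct: [0, 0, 0, 1, 1, 2, 8, 8]


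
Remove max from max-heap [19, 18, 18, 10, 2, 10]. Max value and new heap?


Max = 19
Replace root with last, heapify down
Resulting heap: [18, 10, 18, 10, 2]


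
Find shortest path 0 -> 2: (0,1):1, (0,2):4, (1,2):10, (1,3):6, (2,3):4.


Dijkstra from 0:
Distances: {0: 0, 1: 1, 2: 4, 3: 7}
Shortest distance to 2 = 4, path = [0, 2]


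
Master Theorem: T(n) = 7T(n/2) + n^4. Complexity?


a=7, b=2, c=4. log_2(7)=2.807 < c=4. Case 3: O(n^c) = O(n^4)
Complexity: O(n^4)


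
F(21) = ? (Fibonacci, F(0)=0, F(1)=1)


F(n)=F(n-1)+F(n-2)
...F(19)=4181, F(20)=6765, F(21)=10946


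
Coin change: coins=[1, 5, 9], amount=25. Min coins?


dp[0]=0; dp[i]=1+min(dp[i-c] for c in coins)
...dp[20]=4, dp[21]=5, dp[22]=6, dp[23]=3, dp[24]=4, dp[25]=5
Minimum coins for 25 = 5


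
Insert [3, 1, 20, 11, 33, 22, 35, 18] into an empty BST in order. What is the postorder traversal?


Root = 3; build tree by BST insertion.
Postorder traversal: [1, 18, 11, 22, 35, 33, 20, 3]


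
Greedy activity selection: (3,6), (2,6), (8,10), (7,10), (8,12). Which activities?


Greedy: pick earliest-ending, then skip overlaps.
Selected (2 activities): [(3, 6), (8, 10)]


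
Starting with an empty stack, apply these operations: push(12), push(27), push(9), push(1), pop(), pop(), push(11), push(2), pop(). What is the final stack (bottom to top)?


push(12) -> [12]
push(27) -> [12, 27]
push(9) -> [12, 27, 9]
push(1) -> [12, 27, 9, 1]
pop() returns 1 -> [12, 27, 9]
pop() returns 9 -> [12, 27]
push(11) -> [12, 27, 11]
push(2) -> [12, 27, 11, 2]
pop() returns 2 -> [12, 27, 11]
Final stack (bottom to top): [12, 27, 11]


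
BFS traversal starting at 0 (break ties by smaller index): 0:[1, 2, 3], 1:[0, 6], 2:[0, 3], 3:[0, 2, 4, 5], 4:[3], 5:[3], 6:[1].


BFS queue: start with [0]
Visit order: [0, 1, 2, 3, 6, 4, 5]


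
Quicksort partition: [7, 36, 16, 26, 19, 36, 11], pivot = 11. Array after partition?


Elements <= 11 go left of pivot.
Result: [7, 11, 16, 26, 19, 36, 36], pivot at index 1


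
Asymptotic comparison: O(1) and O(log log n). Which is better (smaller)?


constant grows slower than double-logarithmic
O(1) is asymptotically smaller; O(log log n) grows faster


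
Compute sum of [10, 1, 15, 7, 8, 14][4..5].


Prefix sums: [0, 10, 11, 26, 33, 41, 55]
Sum[4..5] = prefix[6] - prefix[4] = 55 - 33 = 22


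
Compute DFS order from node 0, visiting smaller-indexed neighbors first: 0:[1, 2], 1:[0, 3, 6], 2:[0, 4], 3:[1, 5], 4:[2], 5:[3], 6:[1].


DFS stack-based: start with [0]
Visit order: [0, 1, 3, 5, 6, 2, 4]


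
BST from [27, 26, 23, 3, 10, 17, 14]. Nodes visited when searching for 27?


BST root = 27
Search for 27: compare at each node
Path: [27]


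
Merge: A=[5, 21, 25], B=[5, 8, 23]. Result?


Compare heads, take smaller each step.
Merged: [5, 5, 8, 21, 23, 25]


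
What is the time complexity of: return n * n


Analysis: constant-time operation, no loop
Complexity: O(1)


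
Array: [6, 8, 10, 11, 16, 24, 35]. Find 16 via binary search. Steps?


Search for 16:
[0,6] mid=3 arr[3]=11
[4,6] mid=5 arr[5]=24
[4,4] mid=4 arr[4]=16
Total: 3 comparisons


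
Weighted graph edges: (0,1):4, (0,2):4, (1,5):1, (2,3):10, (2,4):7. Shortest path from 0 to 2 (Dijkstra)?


Dijkstra from 0:
Distances: {0: 0, 1: 4, 2: 4, 3: 14, 4: 11, 5: 5}
Shortest distance to 2 = 4, path = [0, 2]


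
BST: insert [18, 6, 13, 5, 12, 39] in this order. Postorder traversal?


Root = 18; build tree by BST insertion.
Postorder traversal: [5, 12, 13, 6, 39, 18]


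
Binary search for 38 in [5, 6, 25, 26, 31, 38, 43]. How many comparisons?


Search for 38:
[0,6] mid=3 arr[3]=26
[4,6] mid=5 arr[5]=38
Total: 2 comparisons


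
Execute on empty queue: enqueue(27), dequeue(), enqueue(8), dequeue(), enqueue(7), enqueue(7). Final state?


enqueue(27) -> [27]
dequeue() returns 27 -> []
enqueue(8) -> [8]
dequeue() returns 8 -> []
enqueue(7) -> [7]
enqueue(7) -> [7, 7]
Final queue (front to back): [7, 7]


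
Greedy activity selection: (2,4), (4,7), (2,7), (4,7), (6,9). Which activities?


Greedy: pick earliest-ending, then skip overlaps.
Selected (2 activities): [(2, 4), (4, 7)]


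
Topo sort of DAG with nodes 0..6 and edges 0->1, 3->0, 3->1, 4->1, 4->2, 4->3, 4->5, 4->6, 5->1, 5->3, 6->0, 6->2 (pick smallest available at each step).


Kahn's algorithm, process smallest node first
Order: [4, 5, 3, 6, 0, 1, 2]


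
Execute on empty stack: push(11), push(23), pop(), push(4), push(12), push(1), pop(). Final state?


push(11) -> [11]
push(23) -> [11, 23]
pop() returns 23 -> [11]
push(4) -> [11, 4]
push(12) -> [11, 4, 12]
push(1) -> [11, 4, 12, 1]
pop() returns 1 -> [11, 4, 12]
Final stack (bottom to top): [11, 4, 12]


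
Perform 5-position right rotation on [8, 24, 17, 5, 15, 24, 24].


Right rotate by 5: [17, 5, 15, 24, 24, 8, 24]


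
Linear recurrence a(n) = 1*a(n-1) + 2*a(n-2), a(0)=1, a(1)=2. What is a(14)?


Build bottom-up:
...a(12)=4096, a(13)=8192, a(14)=1*8192+2*4096=16384


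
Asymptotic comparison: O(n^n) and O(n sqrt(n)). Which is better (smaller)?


n^1.5 grows slower than n^n
O(n sqrt(n)) is asymptotically smaller; O(n^n) grows faster


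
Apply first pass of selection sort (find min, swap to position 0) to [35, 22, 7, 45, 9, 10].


After one pass: [7, 22, 35, 45, 9, 10]


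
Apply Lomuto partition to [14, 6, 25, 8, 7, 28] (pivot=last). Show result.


Elements <= 28 go left of pivot.
Result: [14, 6, 25, 8, 7, 28], pivot at index 5


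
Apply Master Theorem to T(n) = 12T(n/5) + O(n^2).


a=12, b=5, c=2. log_5(12)=1.544 < c=2. Case 3: O(n^c) = O(n^2)
Complexity: O(n^2)


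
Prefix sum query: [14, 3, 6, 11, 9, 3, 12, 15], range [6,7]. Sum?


Prefix sums: [0, 14, 17, 23, 34, 43, 46, 58, 73]
Sum[6..7] = prefix[8] - prefix[6] = 73 - 46 = 27


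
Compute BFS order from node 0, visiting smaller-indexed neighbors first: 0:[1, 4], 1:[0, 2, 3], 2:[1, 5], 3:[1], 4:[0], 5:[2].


BFS queue: start with [0]
Visit order: [0, 1, 4, 2, 3, 5]


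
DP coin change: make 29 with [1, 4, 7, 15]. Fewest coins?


dp[0]=0; dp[i]=1+min(dp[i-c] for c in coins)
...dp[24]=4, dp[25]=4, dp[26]=3, dp[27]=4, dp[28]=4, dp[29]=3
Minimum coins for 29 = 3


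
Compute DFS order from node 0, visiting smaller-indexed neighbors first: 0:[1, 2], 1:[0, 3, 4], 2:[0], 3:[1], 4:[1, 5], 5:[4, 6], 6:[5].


DFS stack-based: start with [0]
Visit order: [0, 1, 3, 4, 5, 6, 2]


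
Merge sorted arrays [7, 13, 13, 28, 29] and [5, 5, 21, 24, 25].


Compare heads, take smaller each step.
Merged: [5, 5, 7, 13, 13, 21, 24, 25, 28, 29]


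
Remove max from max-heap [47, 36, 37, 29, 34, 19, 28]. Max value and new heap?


Max = 47
Replace root with last, heapify down
Resulting heap: [37, 36, 28, 29, 34, 19]


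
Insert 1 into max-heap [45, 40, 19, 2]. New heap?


Append 1: [45, 40, 19, 2, 1]
Bubble up: no swaps needed
Result: [45, 40, 19, 2, 1]


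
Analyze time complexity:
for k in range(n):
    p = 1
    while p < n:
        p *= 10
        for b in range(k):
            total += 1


Per nesting level: O(n) * O(log n) * O(n) [triangular over k] = O(n^2 log n)
Complexity: O(n^2 log n)


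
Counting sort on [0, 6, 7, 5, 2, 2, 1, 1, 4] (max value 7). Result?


Count array: [1, 2, 2, 0, 1, 1, 1, 1]
Reconstruct: [0, 1, 1, 2, 2, 4, 5, 6, 7]


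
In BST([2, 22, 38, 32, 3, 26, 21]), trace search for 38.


BST root = 2
Search for 38: compare at each node
Path: [2, 22, 38]


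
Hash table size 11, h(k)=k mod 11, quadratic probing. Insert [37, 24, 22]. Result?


Insertions: 37->slot 4; 24->slot 2; 22->slot 0
Table: [22, None, 24, None, 37, None, None, None, None, None, None]


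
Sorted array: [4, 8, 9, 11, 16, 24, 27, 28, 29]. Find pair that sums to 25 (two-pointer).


Two pointers: lo=0, hi=8
Found pair: (9, 16) summing to 25


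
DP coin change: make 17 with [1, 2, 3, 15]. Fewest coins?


dp[0]=0; dp[i]=1+min(dp[i-c] for c in coins)
...dp[12]=4, dp[13]=5, dp[14]=5, dp[15]=1, dp[16]=2, dp[17]=2
Minimum coins for 17 = 2


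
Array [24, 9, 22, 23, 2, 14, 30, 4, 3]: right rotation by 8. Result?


Right rotate by 8: [9, 22, 23, 2, 14, 30, 4, 3, 24]


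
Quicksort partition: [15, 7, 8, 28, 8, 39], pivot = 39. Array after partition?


Elements <= 39 go left of pivot.
Result: [15, 7, 8, 28, 8, 39], pivot at index 5


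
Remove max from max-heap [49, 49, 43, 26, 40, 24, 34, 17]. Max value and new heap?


Max = 49
Replace root with last, heapify down
Resulting heap: [49, 40, 43, 26, 17, 24, 34]


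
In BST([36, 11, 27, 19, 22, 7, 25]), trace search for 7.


BST root = 36
Search for 7: compare at each node
Path: [36, 11, 7]


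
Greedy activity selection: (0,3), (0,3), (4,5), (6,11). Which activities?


Greedy: pick earliest-ending, then skip overlaps.
Selected (3 activities): [(0, 3), (4, 5), (6, 11)]


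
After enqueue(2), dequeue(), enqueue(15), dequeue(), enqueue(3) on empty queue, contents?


enqueue(2) -> [2]
dequeue() returns 2 -> []
enqueue(15) -> [15]
dequeue() returns 15 -> []
enqueue(3) -> [3]
Final queue (front to back): [3]


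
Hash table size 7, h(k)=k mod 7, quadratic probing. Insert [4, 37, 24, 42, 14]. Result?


Insertions: 4->slot 4; 37->slot 2; 24->slot 3; 42->slot 0; 14->slot 1
Table: [42, 14, 37, 24, 4, None, None]


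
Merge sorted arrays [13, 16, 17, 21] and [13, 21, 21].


Compare heads, take smaller each step.
Merged: [13, 13, 16, 17, 21, 21, 21]


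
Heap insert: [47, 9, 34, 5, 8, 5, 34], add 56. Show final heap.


Append 56: [47, 9, 34, 5, 8, 5, 34, 56]
Bubble up: swap idx 7(56) with idx 3(5); swap idx 3(56) with idx 1(9); swap idx 1(56) with idx 0(47)
Result: [56, 47, 34, 9, 8, 5, 34, 5]


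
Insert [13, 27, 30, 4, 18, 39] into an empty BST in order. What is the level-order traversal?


Root = 13; build tree by BST insertion.
Level-Order traversal: [13, 4, 27, 18, 30, 39]


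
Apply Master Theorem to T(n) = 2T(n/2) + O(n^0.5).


a=2, b=2, c=0.5. log_2(2)=1 > c=0.5. Case 1: O(n^log_b(a)) = O(n)
Complexity: O(n)


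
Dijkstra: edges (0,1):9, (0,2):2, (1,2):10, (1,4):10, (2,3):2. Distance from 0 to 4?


Dijkstra from 0:
Distances: {0: 0, 1: 9, 2: 2, 3: 4, 4: 19}
Shortest distance to 4 = 19, path = [0, 1, 4]


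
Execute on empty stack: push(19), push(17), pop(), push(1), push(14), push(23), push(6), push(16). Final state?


push(19) -> [19]
push(17) -> [19, 17]
pop() returns 17 -> [19]
push(1) -> [19, 1]
push(14) -> [19, 1, 14]
push(23) -> [19, 1, 14, 23]
push(6) -> [19, 1, 14, 23, 6]
push(16) -> [19, 1, 14, 23, 6, 16]
Final stack (bottom to top): [19, 1, 14, 23, 6, 16]


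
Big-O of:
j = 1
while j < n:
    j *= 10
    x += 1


Per nesting level: O(log n) = O(log n)
Complexity: O(log n)


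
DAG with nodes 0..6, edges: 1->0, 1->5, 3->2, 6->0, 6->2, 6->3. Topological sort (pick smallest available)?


Kahn's algorithm, process smallest node first
Order: [1, 4, 5, 6, 0, 3, 2]


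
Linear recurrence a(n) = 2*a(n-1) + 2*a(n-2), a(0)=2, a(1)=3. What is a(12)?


Build bottom-up:
...a(10)=29856, a(11)=81568, a(12)=2*81568+2*29856=222848


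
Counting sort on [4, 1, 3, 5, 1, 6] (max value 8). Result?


Count array: [0, 2, 0, 1, 1, 1, 1, 0, 0]
Reconstruct: [1, 1, 3, 4, 5, 6]


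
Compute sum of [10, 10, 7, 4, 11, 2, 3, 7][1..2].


Prefix sums: [0, 10, 20, 27, 31, 42, 44, 47, 54]
Sum[1..2] = prefix[3] - prefix[1] = 27 - 10 = 17


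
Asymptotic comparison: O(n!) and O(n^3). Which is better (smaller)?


cubic grows slower than factorial
O(n^3) is asymptotically smaller; O(n!) grows faster


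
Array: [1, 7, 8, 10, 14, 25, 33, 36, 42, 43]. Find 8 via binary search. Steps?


Search for 8:
[0,9] mid=4 arr[4]=14
[0,3] mid=1 arr[1]=7
[2,3] mid=2 arr[2]=8
Total: 3 comparisons


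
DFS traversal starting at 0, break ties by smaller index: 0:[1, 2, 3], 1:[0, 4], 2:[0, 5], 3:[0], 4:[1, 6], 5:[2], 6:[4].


DFS stack-based: start with [0]
Visit order: [0, 1, 4, 6, 2, 5, 3]


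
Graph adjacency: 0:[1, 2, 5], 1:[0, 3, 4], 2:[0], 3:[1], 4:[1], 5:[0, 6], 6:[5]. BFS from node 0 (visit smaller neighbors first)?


BFS queue: start with [0]
Visit order: [0, 1, 2, 5, 3, 4, 6]


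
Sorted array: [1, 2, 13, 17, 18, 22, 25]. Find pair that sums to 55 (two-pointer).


Two pointers: lo=0, hi=6
No pair sums to 55


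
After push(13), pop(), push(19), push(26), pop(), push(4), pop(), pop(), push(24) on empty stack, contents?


push(13) -> [13]
pop() returns 13 -> []
push(19) -> [19]
push(26) -> [19, 26]
pop() returns 26 -> [19]
push(4) -> [19, 4]
pop() returns 4 -> [19]
pop() returns 19 -> []
push(24) -> [24]
Final stack (bottom to top): [24]


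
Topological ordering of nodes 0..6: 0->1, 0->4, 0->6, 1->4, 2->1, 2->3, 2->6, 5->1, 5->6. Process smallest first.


Kahn's algorithm, process smallest node first
Order: [0, 2, 3, 5, 1, 4, 6]


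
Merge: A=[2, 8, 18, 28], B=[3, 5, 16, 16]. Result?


Compare heads, take smaller each step.
Merged: [2, 3, 5, 8, 16, 16, 18, 28]


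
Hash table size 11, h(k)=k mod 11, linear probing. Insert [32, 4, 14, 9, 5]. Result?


Insertions: 32->slot 10; 4->slot 4; 14->slot 3; 9->slot 9; 5->slot 5
Table: [None, None, None, 14, 4, 5, None, None, None, 9, 32]


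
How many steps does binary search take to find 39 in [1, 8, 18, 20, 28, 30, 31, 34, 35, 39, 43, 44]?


Search for 39:
[0,11] mid=5 arr[5]=30
[6,11] mid=8 arr[8]=35
[9,11] mid=10 arr[10]=43
[9,9] mid=9 arr[9]=39
Total: 4 comparisons


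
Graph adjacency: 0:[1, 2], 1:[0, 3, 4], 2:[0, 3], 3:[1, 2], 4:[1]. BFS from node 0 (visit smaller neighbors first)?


BFS queue: start with [0]
Visit order: [0, 1, 2, 3, 4]


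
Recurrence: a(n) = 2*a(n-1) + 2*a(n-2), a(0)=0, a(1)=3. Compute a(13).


Build bottom-up:
...a(11)=54816, a(12)=149760, a(13)=2*149760+2*54816=409152


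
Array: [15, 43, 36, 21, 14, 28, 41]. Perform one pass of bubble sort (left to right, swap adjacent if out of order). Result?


After one pass: [15, 36, 21, 14, 28, 41, 43]


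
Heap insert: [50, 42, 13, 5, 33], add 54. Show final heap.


Append 54: [50, 42, 13, 5, 33, 54]
Bubble up: swap idx 5(54) with idx 2(13); swap idx 2(54) with idx 0(50)
Result: [54, 42, 50, 5, 33, 13]


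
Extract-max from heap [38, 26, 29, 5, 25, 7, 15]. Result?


Max = 38
Replace root with last, heapify down
Resulting heap: [29, 26, 15, 5, 25, 7]


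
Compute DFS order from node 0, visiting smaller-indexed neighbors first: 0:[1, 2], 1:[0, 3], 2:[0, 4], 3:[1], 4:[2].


DFS stack-based: start with [0]
Visit order: [0, 1, 3, 2, 4]


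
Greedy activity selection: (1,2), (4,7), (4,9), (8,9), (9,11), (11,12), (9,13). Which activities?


Greedy: pick earliest-ending, then skip overlaps.
Selected (5 activities): [(1, 2), (4, 7), (8, 9), (9, 11), (11, 12)]


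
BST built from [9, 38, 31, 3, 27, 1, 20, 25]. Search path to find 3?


BST root = 9
Search for 3: compare at each node
Path: [9, 3]


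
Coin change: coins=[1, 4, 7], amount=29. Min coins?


dp[0]=0; dp[i]=1+min(dp[i-c] for c in coins)
...dp[24]=6, dp[25]=4, dp[26]=5, dp[27]=6, dp[28]=4, dp[29]=5
Minimum coins for 29 = 5


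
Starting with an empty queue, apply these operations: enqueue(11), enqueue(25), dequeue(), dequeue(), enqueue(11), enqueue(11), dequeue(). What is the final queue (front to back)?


enqueue(11) -> [11]
enqueue(25) -> [11, 25]
dequeue() returns 11 -> [25]
dequeue() returns 25 -> []
enqueue(11) -> [11]
enqueue(11) -> [11, 11]
dequeue() returns 11 -> [11]
Final queue (front to back): [11]


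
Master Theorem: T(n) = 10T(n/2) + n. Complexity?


a=10, b=2, c=1. log_2(10)=3.322 > c=1. Case 1: O(n^log_b(a)) = O(n^3.322)
Complexity: O(n^3.322)


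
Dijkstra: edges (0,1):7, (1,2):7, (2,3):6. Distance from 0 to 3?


Dijkstra from 0:
Distances: {0: 0, 1: 7, 2: 14, 3: 20}
Shortest distance to 3 = 20, path = [0, 1, 2, 3]


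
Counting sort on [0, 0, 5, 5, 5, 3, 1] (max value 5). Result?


Count array: [2, 1, 0, 1, 0, 3]
Reconstruct: [0, 0, 1, 3, 5, 5, 5]


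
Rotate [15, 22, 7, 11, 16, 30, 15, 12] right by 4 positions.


Right rotate by 4: [16, 30, 15, 12, 15, 22, 7, 11]


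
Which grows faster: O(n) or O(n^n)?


linear grows slower than n^n
O(n) is asymptotically smaller; O(n^n) grows faster


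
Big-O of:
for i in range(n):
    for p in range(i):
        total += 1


Per nesting level: O(n) * O(n) [triangular over i] = O(n^2)
Complexity: O(n^2)


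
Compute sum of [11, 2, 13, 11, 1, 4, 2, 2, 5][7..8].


Prefix sums: [0, 11, 13, 26, 37, 38, 42, 44, 46, 51]
Sum[7..8] = prefix[9] - prefix[7] = 51 - 44 = 7


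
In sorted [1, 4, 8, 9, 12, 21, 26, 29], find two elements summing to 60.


Two pointers: lo=0, hi=7
No pair sums to 60
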